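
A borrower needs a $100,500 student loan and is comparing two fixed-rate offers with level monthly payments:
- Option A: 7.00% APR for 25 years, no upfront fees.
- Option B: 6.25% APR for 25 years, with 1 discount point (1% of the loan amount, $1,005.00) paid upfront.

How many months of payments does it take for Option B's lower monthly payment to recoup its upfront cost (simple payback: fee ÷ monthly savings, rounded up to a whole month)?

Option A: monthly rate = 7%/12 = 0.0058333; payment = 100,500 × 0.0058333 / (1 − (1+0.0058333)^−300) = $710.31.
Option B: monthly rate = 6.25%/12 = 0.0052083; payment = 100,500 × 0.0052083 / (1 − (1+0.0052083)^−300) = $662.97.
Monthly savings = $710.31 − $662.97 = $47.34.
Break-even = $1,005.00 / $47.34 = 21.23 → 22 months.

22 months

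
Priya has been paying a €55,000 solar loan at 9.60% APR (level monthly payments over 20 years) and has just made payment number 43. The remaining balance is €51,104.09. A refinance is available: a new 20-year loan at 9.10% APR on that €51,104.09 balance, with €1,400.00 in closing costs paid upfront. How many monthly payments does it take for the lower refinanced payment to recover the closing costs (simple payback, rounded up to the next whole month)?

Current payment = 55,000 × 9.6%/12 / (1 − (1+0.0080000)^−240) = €516.27.
Refinanced payment = 51,104.09 × 0.0075833 / (1 − (1+0.0075833)^−240) = €463.09.
Monthly savings = €516.27 − €463.09 = €53.18.
Break-even = €1,400.00 / €53.18 = 26.33 → 27 months.

27 months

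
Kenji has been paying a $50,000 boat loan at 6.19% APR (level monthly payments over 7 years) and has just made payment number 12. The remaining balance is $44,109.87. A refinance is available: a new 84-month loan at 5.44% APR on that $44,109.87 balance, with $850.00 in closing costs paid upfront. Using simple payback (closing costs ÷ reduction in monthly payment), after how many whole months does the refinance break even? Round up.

Current payment = 50,000 × 6.19%/12 / (1 − (1+0.0051583)^−84) = $734.99.
Refinanced payment = 44,109.87 × 0.0045333 / (1 − (1+0.0045333)^−84) = $632.61.
Monthly savings = $734.99 − $632.61 = $102.38.
Break-even = $850.00 / $102.38 = 8.30 → 9 months.

9 months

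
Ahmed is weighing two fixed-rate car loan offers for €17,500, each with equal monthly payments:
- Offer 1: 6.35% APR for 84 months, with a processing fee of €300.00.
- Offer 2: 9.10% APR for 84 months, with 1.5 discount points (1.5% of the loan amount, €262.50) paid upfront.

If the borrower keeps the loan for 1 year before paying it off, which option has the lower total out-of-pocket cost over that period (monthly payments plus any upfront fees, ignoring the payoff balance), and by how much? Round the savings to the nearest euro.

Offer 1: at 6.35% the monthly rate is 0.0052917, so the payment is 17,500 × 0.0052917 / (1 − 1.0052917^−84) = €258.60.
Offer 2: at 9.10% the monthly rate is 0.0075833, so the payment is 17,500 × 0.0075833 / (1 − 1.0075833^−84) = €282.45.
Over 12 months: Offer 1 costs 12 × €258.60 + €300.00 = €3,403.20; Offer 2 costs 12 × €282.45 + €262.50 = €3,651.90.
Offer 1 is cheaper by €3,651.90 − €3,403.20 = €248.70.

Offer 1 by €249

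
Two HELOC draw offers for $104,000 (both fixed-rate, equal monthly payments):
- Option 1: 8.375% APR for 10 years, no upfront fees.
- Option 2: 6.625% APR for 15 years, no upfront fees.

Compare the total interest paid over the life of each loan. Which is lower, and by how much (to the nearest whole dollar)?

Option 1 by $10,459

Option 1: monthly rate = 8.375%/12 = 0.0069792; payment = 104,000 × 0.0069792 / (1 − (1+0.0069792)^−120) = $1,282.51.
Total interest on Option 1 = 120 × $1,282.51 − $104,000 = $49,901.20.
Option 2: at 6.625% the monthly rate is 0.0055208, so the payment is 104,000 × 0.0055208 / (1 − 1.0055208^−180) = $913.11.
Total interest on Option 2 = 180 × $913.11 − $104,000 = $60,359.80.
Option 1 is lower by $10,458.60.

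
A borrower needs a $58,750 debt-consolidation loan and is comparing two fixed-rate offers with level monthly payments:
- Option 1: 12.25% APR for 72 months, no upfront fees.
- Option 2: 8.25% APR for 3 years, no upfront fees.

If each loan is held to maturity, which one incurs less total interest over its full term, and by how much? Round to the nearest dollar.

Option 2 by $16,728

Option 1: monthly rate = 12.25%/12 = 0.0102083; payment = 58,750 × 0.0102083 / (1 − (1+0.0102083)^−72) = $1,156.23.
Total interest on Option 1 = 72 × $1,156.23 − $58,750 = $24,498.56.
Option 2: at 8.25% the monthly rate is 0.0068750, so the payment is 58,750 × 0.0068750 / (1 − 1.0068750^−36) = $1,847.79.
Total interest on Option 2 = 36 × $1,847.79 − $58,750 = $7,770.44.
Option 2 is lower by $16,728.12.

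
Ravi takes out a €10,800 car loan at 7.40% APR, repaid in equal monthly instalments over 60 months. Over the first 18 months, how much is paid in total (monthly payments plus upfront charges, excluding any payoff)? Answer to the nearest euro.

At 7.40% the monthly rate is 0.0061667, so the payment is 10,800 × 0.0061667 / (1 − 1.0061667^−60) = €215.90.
Total outlay = 18 × €215.90 = €3,886.20.

€3,886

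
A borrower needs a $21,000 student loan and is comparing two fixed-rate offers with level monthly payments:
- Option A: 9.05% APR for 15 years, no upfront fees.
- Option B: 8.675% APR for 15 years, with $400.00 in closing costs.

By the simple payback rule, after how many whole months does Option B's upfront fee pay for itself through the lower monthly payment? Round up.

86 months

Option A: monthly rate = 9.05%/12 = 0.0075417; payment = 21,000 × 0.0075417 / (1 − (1+0.0075417)^−180) = $213.62.
Option B: monthly rate = 8.675%/12 = 0.0072292; payment = 21,000 × 0.0072292 / (1 − (1+0.0072292)^−180) = $208.96.
Monthly savings = $213.62 − $208.96 = $4.66.
Break-even = $400.00 / $4.66 = 85.84 → 86 months.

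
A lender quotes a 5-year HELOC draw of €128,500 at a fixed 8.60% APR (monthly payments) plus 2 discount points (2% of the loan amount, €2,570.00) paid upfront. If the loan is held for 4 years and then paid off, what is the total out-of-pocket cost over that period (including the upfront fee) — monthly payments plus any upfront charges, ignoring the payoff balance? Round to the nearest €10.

€129,410

At 8.60% the monthly rate is 0.0071667, so the payment is 128,500 × 0.0071667 / (1 − 1.0071667^−60) = €2,642.57.
Total outlay = 48 × €2,642.57 + €2,570.00 = €129,413.36.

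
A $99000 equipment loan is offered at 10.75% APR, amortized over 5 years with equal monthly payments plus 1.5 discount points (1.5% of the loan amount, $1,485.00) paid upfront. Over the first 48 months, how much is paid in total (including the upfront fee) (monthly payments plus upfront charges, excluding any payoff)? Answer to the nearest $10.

$104,210

At 10.75% the monthly rate is 0.0089583, so the payment is 99,000 × 0.0089583 / (1 − 1.0089583^−60) = $2,140.18.
Total outlay = 48 × $2,140.18 + $1,485.00 = $104,213.64.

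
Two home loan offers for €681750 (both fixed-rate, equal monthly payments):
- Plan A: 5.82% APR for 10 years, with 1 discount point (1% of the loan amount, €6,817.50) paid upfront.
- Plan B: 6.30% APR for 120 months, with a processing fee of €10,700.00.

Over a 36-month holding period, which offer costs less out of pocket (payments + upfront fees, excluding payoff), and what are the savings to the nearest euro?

Plan A by €9,808

Plan A: monthly rate = 5.82%/12 = 0.0048500; payment = 681,750 × 0.0048500 / (1 − (1+0.0048500)^−120) = €7,507.35.
Plan B: monthly rate = 6.3%/12 = 0.0052500; payment = 681,750 × 0.0052500 / (1 − (1+0.0052500)^−120) = €7,671.94.
Over 36 months: Plan A costs 36 × €7,507.35 + €6,817.50 = €277,082.10; Plan B costs 36 × €7,671.94 + €10,700.00 = €286,889.84.
Plan A is cheaper by €286,889.84 − €277,082.10 = €9,807.74.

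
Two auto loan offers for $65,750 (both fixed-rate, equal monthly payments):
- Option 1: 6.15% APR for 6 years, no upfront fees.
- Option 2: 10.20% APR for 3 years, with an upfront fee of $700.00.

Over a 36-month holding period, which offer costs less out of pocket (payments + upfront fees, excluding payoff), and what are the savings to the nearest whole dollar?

Option 1: monthly rate = 6.15%/12 = 0.0051250; payment = 65,750 × 0.0051250 / (1 − (1+0.0051250)^−72) = $1,094.33.
Option 2: monthly rate = 10.2%/12 = 0.0085000; payment = 65,750 × 0.0085000 / (1 − (1+0.0085000)^−36) = $2,127.75.
Over 36 months: Option 1 costs 36 × $1,094.33 = $39,395.88; Option 2 costs 36 × $2,127.75 + $700.00 = $77,299.00.
Option 1 is cheaper by $77,299.00 − $39,395.88 = $37,903.12.

Option 1 by $37,903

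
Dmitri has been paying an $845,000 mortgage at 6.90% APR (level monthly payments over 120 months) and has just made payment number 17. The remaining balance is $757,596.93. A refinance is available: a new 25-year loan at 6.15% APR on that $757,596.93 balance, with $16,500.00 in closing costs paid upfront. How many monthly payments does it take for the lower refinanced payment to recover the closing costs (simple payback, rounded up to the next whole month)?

4 months

Current payment = 845,000 × 6.9%/12 / (1 − (1+0.0057500)^−120) = $9,767.67.
Refinanced payment = 757,596.93 × 0.0051250 / (1 − (1+0.0051250)^−300) = $4,950.91.
Monthly savings = $9,767.67 − $4,950.91 = $4,816.76.
Break-even = $16,500.00 / $4,816.76 = 3.43 → 4 months.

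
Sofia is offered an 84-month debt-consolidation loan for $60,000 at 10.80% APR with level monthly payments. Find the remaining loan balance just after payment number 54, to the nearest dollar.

With monthly rate i = 10.8%/12 = 0.0090000, the balance after k of n payments is P · [(1+i)^n − (1+i)^k] / [(1+i)^n − 1].
(1+0.0090000)^84 = 2.12255017 and (1+0.0090000)^54 = 1.62226940, so the balance is 60,000 × (2.12255017 − 1.62226940) / (2.12255017 − 1) = $26,739.87.

$26,740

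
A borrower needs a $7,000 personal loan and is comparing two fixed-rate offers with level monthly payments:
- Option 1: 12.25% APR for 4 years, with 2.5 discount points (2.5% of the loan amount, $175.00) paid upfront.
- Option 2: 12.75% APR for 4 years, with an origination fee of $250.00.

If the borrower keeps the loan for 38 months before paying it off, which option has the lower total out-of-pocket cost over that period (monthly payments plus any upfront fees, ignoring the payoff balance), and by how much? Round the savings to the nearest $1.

Option 1 by $141

Option 1: at 12.25% the monthly rate is 0.0102083, so the payment is 7,000 × 0.0102083 / (1 − 1.0102083^−48) = $185.20.
Option 2: monthly rate = 12.75%/12 = 0.0106250; payment = 7,000 × 0.0106250 / (1 − (1+0.0106250)^−48) = $186.93.
Over 38 months: Option 1 costs 38 × $185.20 + $175.00 = $7,212.60; Option 2 costs 38 × $186.93 + $250.00 = $7,353.34.
Option 1 is cheaper by $7,353.34 − $7,212.60 = $140.74.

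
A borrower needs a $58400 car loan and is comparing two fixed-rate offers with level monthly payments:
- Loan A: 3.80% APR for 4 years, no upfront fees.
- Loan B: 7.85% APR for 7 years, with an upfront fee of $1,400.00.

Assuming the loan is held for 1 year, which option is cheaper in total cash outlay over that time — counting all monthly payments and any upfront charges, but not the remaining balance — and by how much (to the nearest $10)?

Loan B by $3,490

Loan A: monthly rate = 3.8%/12 = 0.0031667; payment = 58,400 × 0.0031667 / (1 − (1+0.0031667)^−48) = $1,313.40.
Loan B: at 7.85% the monthly rate is 0.0065417, so the payment is 58,400 × 0.0065417 / (1 − 1.0065417^−84) = $905.88.
Over 12 months: Loan A costs 12 × $1,313.40 = $15,760.80; Loan B costs 12 × $905.88 + $1,400.00 = $12,270.56.
Loan B is cheaper by $15,760.80 − $12,270.56 = $3,490.24.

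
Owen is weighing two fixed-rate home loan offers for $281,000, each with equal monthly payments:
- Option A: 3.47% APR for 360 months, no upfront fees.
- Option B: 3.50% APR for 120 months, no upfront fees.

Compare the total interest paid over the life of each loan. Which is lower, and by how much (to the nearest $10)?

Option A: at 3.47% the monthly rate is 0.0028917, so the payment is 281,000 × 0.0028917 / (1 − 1.0028917^−360) = $1,257.11.
Total interest on Option A = 360 × $1,257.11 − $281,000 = $171,559.60.
Option B: monthly rate = 3.5%/12 = 0.0029167; payment = 281,000 × 0.0029167 / (1 − (1+0.0029167)^−120) = $2,778.69.
Total interest on Option B = 120 × $2,778.69 − $281,000 = $52,442.80.
Option B is lower by $119,116.80.

Option B by $119,120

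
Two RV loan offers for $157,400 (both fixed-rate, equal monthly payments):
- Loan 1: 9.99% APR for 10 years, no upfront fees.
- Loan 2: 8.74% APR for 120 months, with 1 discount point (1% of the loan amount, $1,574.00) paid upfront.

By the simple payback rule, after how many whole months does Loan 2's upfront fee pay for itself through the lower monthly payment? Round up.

15 months

Loan 1: monthly rate = 9.99%/12 = 0.0083250; payment = 157,400 × 0.0083250 / (1 − (1+0.0083250)^−120) = $2,079.18.
Loan 2: at 8.74% the monthly rate is 0.0072833, so the payment is 157,400 × 0.0072833 / (1 − 1.0072833^−120) = $1,971.80.
Monthly savings = $2,079.18 − $1,971.80 = $107.38.
Break-even = $1,574.00 / $107.38 = 14.66 → 15 months.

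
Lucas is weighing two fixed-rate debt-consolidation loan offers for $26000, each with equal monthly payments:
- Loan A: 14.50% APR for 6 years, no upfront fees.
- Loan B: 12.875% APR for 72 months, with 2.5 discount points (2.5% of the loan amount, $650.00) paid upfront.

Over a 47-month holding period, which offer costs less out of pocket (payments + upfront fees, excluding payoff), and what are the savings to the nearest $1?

Loan A: at 14.50% the monthly rate is 0.0120833, so the payment is 26,000 × 0.0120833 / (1 − 1.0120833^−72) = $542.74.
Loan B: monthly rate = 12.875%/12 = 0.0107292; payment = 26,000 × 0.0107292 / (1 − (1+0.0107292)^−72) = $520.21.
Over 47 months: Loan A costs 47 × $542.74 = $25,508.78; Loan B costs 47 × $520.21 + $650.00 = $25,099.87.
Loan B is cheaper by $25,508.78 − $25,099.87 = $408.91.

Loan B by $409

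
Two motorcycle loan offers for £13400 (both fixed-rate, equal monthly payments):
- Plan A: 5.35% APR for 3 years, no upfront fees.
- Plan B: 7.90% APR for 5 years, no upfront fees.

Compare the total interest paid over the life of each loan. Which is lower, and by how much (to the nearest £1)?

Plan A by £1,730

Plan A: monthly rate = 5.35%/12 = 0.0044583; payment = 13,400 × 0.0044583 / (1 − (1+0.0044583)^−36) = £403.72.
Total interest on Plan A = 36 × £403.72 − £13,400 = £1,133.92.
Plan B: at 7.90% the monthly rate is 0.0065833, so the payment is 13,400 × 0.0065833 / (1 − 1.0065833^−60) = £271.06.
Total interest on Plan B = 60 × £271.06 − £13,400 = £2,863.60.
Plan A is lower by £1,729.68.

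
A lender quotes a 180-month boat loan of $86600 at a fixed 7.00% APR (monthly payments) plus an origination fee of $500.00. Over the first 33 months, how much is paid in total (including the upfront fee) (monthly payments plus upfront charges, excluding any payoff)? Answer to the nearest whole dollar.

$26,187

Monthly rate = 7%/12 = 0.0058333; payment = 86,600 × 0.0058333 / (1 − (1+0.0058333)^−180) = $778.39.
Total outlay = 33 × $778.39 + $500.00 = $26,186.87.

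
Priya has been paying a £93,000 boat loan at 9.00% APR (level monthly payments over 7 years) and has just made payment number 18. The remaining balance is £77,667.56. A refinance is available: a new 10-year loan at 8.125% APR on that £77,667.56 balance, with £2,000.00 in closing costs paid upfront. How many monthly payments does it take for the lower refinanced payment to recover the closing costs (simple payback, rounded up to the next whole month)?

4 months

Current payment = 93,000 × 9%/12 / (1 − (1+0.0075000)^−84) = £1,496.28.
Refinanced payment = 77,667.56 × 0.0067708 / (1 − (1+0.0067708)^−120) = £947.46.
Monthly savings = £1,496.28 − £947.46 = £548.82.
Break-even = £2,000.00 / £548.82 = 3.64 → 4 months.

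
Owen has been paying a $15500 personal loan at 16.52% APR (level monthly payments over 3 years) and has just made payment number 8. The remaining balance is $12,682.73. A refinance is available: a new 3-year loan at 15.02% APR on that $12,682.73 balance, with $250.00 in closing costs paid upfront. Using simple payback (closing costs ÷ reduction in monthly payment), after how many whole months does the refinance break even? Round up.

Current payment = 15,500 × 16.52%/12 / (1 − (1+0.0137667)^−36) = $548.92.
Refinanced payment = 12,682.73 × 0.0125167 / (1 − (1+0.0125167)^−36) = $439.78.
Monthly savings = $548.92 − $439.78 = $109.14.
Break-even = $250.00 / $109.14 = 2.29 → 3 months.

3 months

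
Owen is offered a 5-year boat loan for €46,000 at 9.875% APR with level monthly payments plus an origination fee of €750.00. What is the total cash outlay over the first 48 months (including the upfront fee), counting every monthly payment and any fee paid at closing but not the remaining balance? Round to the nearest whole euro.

Monthly rate = 9.875%/12 = 0.0082292; payment = 46,000 × 0.0082292 / (1 − (1+0.0082292)^−60) = €974.54.
Total outlay = 48 × €974.54 + €750.00 = €47,527.92.

€47,528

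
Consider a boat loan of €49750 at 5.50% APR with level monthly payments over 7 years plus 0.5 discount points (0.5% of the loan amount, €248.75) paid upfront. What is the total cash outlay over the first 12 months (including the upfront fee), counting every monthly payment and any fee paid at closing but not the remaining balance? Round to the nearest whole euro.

€8,828

Monthly rate = 5.5%/12 = 0.0045833; payment = 49,750 × 0.0045833 / (1 − (1+0.0045833)^−84) = €714.91.
Total outlay = 12 × €714.91 + €248.75 = €8,827.67.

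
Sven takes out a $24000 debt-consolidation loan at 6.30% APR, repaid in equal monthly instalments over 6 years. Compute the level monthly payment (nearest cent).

Monthly rate = 6.3%/12 = 0.0052500; payment = 24,000 × 0.0052500 / (1 − (1+0.0052500)^−72) = $401.16.

$401.16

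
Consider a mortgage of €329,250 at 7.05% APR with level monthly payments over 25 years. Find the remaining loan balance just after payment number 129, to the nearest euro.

€251,759

With monthly rate i = 7.05%/12 = 0.0058750, the balance after k of n payments is P · [(1+i)^n − (1+i)^k] / [(1+i)^n − 1].
(1+0.0058750)^300 = 5.79701335 and (1+0.0058750)^129 = 2.12901072, so the balance is 329,250 × (5.79701335 − 2.12901072) / (5.79701335 − 1) = €251,758.70.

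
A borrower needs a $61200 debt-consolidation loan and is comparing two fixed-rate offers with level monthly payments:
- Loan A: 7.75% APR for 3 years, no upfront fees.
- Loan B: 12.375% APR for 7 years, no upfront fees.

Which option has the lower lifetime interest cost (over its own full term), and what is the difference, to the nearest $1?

Loan A by $22,997

Loan A: monthly rate = 7.75%/12 = 0.0064583; payment = 61,200 × 0.0064583 / (1 − (1+0.0064583)^−36) = $1,910.74.
Total interest on Loan A = 36 × $1,910.74 − $61,200 = $7,586.64.
Loan B: at 12.375% the monthly rate is 0.0103125, so the payment is 61,200 × 0.0103125 / (1 − 1.0103125^−84) = $1,092.66.
Total interest on Loan B = 84 × $1,092.66 − $61,200 = $30,583.44.
Loan A is lower by $22,996.80.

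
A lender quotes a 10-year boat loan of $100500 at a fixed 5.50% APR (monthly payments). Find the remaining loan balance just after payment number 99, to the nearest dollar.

$21,789

With monthly rate i = 5.5%/12 = 0.0045833, the balance after k of n payments is P · [(1+i)^n − (1+i)^k] / [(1+i)^n − 1].
(1+0.0045833)^120 = 1.73107642 and (1+0.0045833)^99 = 1.57257330, so the balance is 100,500 × (1.73107642 − 1.57257330) / (1.73107642 − 1) = $21,789.19.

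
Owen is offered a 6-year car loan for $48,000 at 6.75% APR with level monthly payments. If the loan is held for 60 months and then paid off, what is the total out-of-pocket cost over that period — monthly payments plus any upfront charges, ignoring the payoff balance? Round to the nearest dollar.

Monthly rate = 6.75%/12 = 0.0056250; payment = 48,000 × 0.0056250 / (1 − (1+0.0056250)^−72) = $812.60.
Total outlay = 60 × $812.60 = $48,756.00.

$48,756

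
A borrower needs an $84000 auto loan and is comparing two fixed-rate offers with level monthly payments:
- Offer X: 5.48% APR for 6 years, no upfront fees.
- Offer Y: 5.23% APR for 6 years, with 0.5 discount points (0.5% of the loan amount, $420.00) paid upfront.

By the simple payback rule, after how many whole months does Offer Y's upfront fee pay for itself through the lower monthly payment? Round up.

Offer X: at 5.48% the monthly rate is 0.0045667, so the payment is 84,000 × 0.0045667 / (1 − 1.0045667^−72) = $1,371.60.
Offer Y: at 5.23% the monthly rate is 0.0043583, so the payment is 84,000 × 0.0043583 / (1 − 1.0043583^−72) = $1,361.79.
Monthly savings = $1,371.60 − $1,361.79 = $9.81.
Break-even = $420.00 / $9.81 = 42.81 → 43 months.

43 months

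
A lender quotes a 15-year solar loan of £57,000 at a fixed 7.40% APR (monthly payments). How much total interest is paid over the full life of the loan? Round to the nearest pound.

Monthly rate = 7.4%/12 = 0.0061667; payment = 57,000 × 0.0061667 / (1 − (1+0.0061667)^−180) = £525.16.
Total paid = 180 × £525.16 = £94,528.80; interest = £94,528.80 − £57,000 = £37,528.80.

£37,529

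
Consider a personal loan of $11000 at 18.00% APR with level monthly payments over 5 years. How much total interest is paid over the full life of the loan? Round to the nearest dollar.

Monthly rate = 18%/12 = 0.0150000; payment = 11,000 × 0.0150000 / (1 − (1+0.0150000)^−60) = $279.33.
Total paid = 60 × $279.33 = $16,759.80; interest = $16,759.80 − $11,000 = $5,759.80.

$5,760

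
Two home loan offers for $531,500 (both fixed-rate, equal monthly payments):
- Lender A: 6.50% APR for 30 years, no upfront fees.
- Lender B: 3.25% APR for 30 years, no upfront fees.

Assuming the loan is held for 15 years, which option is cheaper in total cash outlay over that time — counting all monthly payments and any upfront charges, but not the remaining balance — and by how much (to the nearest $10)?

Lender A: at 6.50% the monthly rate is 0.0054167, so the payment is 531,500 × 0.0054167 / (1 − 1.0054167^−360) = $3,359.44.
Lender B: monthly rate = 3.25%/12 = 0.0027083; payment = 531,500 × 0.0027083 / (1 − (1+0.0027083)^−360) = $2,313.12.
Over 180 months: Lender A costs 180 × $3,359.44 = $604,699.20; Lender B costs 180 × $2,313.12 = $416,361.60.
Lender B is cheaper by $604,699.20 − $416,361.60 = $188,337.60.

Lender B by $188,340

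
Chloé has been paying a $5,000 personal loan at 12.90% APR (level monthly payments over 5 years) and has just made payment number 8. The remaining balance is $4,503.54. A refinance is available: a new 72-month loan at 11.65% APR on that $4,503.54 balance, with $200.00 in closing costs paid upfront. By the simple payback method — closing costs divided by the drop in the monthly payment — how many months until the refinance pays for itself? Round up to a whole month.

Current payment = 5,000 × 12.9%/12 / (1 − (1+0.0107500)^−60) = $113.51.
Refinanced payment = 4,503.54 × 0.0097083 / (1 − (1+0.0097083)^−72) = $87.23.
Monthly savings = $113.51 − $87.23 = $26.28.
Break-even = $200.00 / $26.28 = 7.61 → 8 months.

8 months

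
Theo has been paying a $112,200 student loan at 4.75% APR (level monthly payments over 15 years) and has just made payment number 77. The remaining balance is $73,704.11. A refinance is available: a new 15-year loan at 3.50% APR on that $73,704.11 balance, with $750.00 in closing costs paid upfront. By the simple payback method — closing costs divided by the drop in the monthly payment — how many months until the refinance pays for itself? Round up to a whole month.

Current payment = 112,200 × 4.75%/12 / (1 − (1+0.0039583)^−180) = $872.73.
Refinanced payment = 73,704.11 × 0.0029167 / (1 − (1+0.0029167)^−180) = $526.90.
Monthly savings = $872.73 − $526.90 = $345.83.
Break-even = $750.00 / $345.83 = 2.17 → 3 months.

3 months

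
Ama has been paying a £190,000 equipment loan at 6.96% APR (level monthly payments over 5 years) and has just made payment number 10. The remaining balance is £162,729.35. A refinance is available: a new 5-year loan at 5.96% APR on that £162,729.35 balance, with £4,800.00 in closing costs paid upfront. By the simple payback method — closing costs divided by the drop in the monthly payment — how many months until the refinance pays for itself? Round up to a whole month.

8 months

Current payment = 190,000 × 6.96%/12 / (1 − (1+0.0058000)^−60) = £3,758.64.
Refinanced payment = 162,729.35 × 0.0049667 / (1 − (1+0.0049667)^−60) = £3,142.99.
Monthly savings = £3,758.64 − £3,142.99 = £615.65.
Break-even = £4,800.00 / £615.65 = 7.80 → 8 months.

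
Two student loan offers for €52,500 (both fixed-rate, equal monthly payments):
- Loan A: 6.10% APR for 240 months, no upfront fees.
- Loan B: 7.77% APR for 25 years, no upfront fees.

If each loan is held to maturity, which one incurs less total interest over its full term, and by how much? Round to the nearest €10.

Loan A: at 6.10% the monthly rate is 0.0050833, so the payment is 52,500 × 0.0050833 / (1 − 1.0050833^−240) = €379.16.
Total interest on Loan A = 240 × €379.16 − €52,500 = €38,498.40.
Loan B: at 7.77% the monthly rate is 0.0064750, so the payment is 52,500 × 0.0064750 / (1 − 1.0064750^−300) = €397.24.
Total interest on Loan B = 300 × €397.24 − €52,500 = €66,672.00.
Loan A is lower by €28,173.60.

Loan A by €28,170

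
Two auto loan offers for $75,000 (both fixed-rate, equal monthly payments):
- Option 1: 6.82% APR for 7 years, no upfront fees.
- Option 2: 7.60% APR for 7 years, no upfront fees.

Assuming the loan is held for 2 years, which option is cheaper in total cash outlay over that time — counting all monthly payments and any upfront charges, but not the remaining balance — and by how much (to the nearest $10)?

Option 1: at 6.82% the monthly rate is 0.0056833, so the payment is 75,000 × 0.0056833 / (1 − 1.0056833^−84) = $1,125.36.
Option 2: at 7.60% the monthly rate is 0.0063333, so the payment is 75,000 × 0.0063333 / (1 − 1.0063333^−84) = $1,154.08.
Over 24 months: Option 1 costs 24 × $1,125.36 = $27,008.64; Option 2 costs 24 × $1,154.08 = $27,697.92.
Option 1 is cheaper by $27,697.92 − $27,008.64 = $689.28.

Option 1 by $690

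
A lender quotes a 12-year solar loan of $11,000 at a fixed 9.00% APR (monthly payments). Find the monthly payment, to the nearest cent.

At 9.00% the monthly rate is 0.0075000, so the payment is 11,000 × 0.0075000 / (1 − 1.0075000^−144) = $125.18.

$125.18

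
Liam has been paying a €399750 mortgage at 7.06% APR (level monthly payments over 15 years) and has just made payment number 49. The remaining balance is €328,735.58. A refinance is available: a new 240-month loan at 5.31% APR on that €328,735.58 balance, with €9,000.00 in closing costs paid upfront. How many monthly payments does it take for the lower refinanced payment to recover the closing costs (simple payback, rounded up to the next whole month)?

Current payment = 399,750 × 7.06%/12 / (1 − (1+0.0058833)^−180) = €3,606.49.
Refinanced payment = 328,735.58 × 0.0044250 / (1 − (1+0.0044250)^−240) = €2,226.20.
Monthly savings = €3,606.49 − €2,226.20 = €1,380.29.
Break-even = €9,000.00 / €1,380.29 = 6.52 → 7 months.

7 months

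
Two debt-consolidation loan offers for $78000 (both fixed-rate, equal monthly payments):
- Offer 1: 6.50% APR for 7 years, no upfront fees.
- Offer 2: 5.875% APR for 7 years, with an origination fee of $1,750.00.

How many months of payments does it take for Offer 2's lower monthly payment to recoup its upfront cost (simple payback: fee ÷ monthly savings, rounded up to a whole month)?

Offer 1: at 6.50% the monthly rate is 0.0054167, so the payment is 78,000 × 0.0054167 / (1 − 1.0054167^−84) = $1,158.26.
Offer 2: monthly rate = 5.875%/12 = 0.0048958; payment = 78,000 × 0.0048958 / (1 − (1+0.0048958)^−84) = $1,134.80.
Monthly savings = $1,158.26 − $1,134.80 = $23.46.
Break-even = $1,750.00 / $23.46 = 74.60 → 75 months.

75 months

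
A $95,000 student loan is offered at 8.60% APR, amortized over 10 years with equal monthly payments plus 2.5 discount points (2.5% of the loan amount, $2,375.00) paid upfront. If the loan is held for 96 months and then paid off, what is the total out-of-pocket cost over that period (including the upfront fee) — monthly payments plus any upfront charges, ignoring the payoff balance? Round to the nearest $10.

Monthly rate = 8.6%/12 = 0.0071667; payment = 95,000 × 0.0071667 / (1 − (1+0.0071667)^−120) = $1,182.95.
Total outlay = 96 × $1,182.95 + $2,375.00 = $115,938.20.

$115,940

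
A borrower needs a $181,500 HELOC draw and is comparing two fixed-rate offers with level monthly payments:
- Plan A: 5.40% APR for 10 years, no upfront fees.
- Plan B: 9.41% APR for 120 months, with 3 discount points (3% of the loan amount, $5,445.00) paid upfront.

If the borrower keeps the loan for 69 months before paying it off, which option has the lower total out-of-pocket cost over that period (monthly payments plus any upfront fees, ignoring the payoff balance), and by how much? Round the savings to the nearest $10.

Plan A by $31,590

Plan A: monthly rate = 5.4%/12 = 0.0045000; payment = 181,500 × 0.0045000 / (1 − (1+0.0045000)^−120) = $1,960.77.
Plan B: at 9.41% the monthly rate is 0.0078417, so the payment is 181,500 × 0.0078417 / (1 − 1.0078417^−120) = $2,339.63.
Over 69 months: Plan A costs 69 × $1,960.77 = $135,293.13; Plan B costs 69 × $2,339.63 + $5,445.00 = $166,879.47.
Plan A is cheaper by $166,879.47 − $135,293.13 = $31,586.34.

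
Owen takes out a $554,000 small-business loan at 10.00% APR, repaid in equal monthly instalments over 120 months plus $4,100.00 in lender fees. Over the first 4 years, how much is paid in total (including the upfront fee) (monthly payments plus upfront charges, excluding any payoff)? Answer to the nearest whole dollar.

$355,515

At 10.00% the monthly rate is 0.0083333, so the payment is 554,000 × 0.0083333 / (1 − 1.0083333^−120) = $7,321.15.
Total outlay = 48 × $7,321.15 + $4,100.00 = $355,515.20.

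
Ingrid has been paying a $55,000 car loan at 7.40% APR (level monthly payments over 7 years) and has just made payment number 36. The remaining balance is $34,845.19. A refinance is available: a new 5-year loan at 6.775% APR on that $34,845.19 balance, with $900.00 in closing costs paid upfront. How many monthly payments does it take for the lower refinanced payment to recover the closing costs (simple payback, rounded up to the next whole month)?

6 months

Current payment = 55,000 × 7.4%/12 / (1 − (1+0.0061667)^−84) = $840.89.
Refinanced payment = 34,845.19 × 0.0056458 / (1 − (1+0.0056458)^−60) = $686.28.
Monthly savings = $840.89 − $686.28 = $154.61.
Break-even = $900.00 / $154.61 = 5.82 → 6 months.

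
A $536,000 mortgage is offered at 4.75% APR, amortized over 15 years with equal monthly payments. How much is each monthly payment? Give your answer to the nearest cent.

Monthly rate = 4.75%/12 = 0.0039583; payment = 536,000 × 0.0039583 / (1 − (1+0.0039583)^−180) = $4,169.18.

$4,169.18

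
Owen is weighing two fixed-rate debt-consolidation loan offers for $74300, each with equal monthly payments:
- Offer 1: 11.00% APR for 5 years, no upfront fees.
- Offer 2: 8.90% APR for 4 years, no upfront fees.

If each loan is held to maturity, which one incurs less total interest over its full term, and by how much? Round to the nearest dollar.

Offer 2 by $8,347

Offer 1: at 11.00% the monthly rate is 0.0091667, so the payment is 74,300 × 0.0091667 / (1 − 1.0091667^−60) = $1,615.46.
Total interest on Offer 1 = 60 × $1,615.46 − $74,300 = $22,627.60.
Offer 2: at 8.90% the monthly rate is 0.0074167, so the payment is 74,300 × 0.0074167 / (1 − 1.0074167^−48) = $1,845.43.
Total interest on Offer 2 = 48 × $1,845.43 − $74,300 = $14,280.64.
Offer 2 is lower by $8,346.96.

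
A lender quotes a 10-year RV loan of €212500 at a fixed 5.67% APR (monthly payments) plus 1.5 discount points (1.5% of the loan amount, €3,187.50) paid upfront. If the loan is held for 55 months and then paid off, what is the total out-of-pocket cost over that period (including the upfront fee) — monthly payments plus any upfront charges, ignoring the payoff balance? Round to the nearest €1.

Monthly rate = 5.67%/12 = 0.0047250; payment = 212,500 × 0.0047250 / (1 − (1+0.0047250)^−120) = €2,324.12.
Total outlay = 55 × €2,324.12 + €3,187.50 = €131,014.10.

€131,014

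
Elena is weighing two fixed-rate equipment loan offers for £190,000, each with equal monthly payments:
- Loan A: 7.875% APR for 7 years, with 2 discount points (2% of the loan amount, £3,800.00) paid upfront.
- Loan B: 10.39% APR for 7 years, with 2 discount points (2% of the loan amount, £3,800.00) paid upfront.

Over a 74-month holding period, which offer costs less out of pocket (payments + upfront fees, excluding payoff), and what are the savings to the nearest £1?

Loan A: at 7.875% the monthly rate is 0.0065625, so the payment is 190,000 × 0.0065625 / (1 − 1.0065625^−84) = £2,949.56.
Loan B: at 10.39% the monthly rate is 0.0086583, so the payment is 190,000 × 0.0086583 / (1 − 1.0086583^−84) = £3,192.64.
Over 74 months: Loan A costs 74 × £2,949.56 + £3,800.00 = £222,067.44; Loan B costs 74 × £3,192.64 + £3,800.00 = £240,055.36.
Loan A is cheaper by £240,055.36 − £222,067.44 = £17,987.92.

Loan A by £17,988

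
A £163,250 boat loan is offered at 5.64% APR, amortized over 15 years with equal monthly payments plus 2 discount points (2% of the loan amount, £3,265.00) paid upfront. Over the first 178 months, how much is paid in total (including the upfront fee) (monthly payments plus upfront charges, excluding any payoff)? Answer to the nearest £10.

£242,860

Monthly rate = 5.64%/12 = 0.0047000; payment = 163,250 × 0.0047000 / (1 − (1+0.0047000)^−180) = £1,346.05.
Total outlay = 178 × £1,346.05 + £3,265.00 = £242,861.90.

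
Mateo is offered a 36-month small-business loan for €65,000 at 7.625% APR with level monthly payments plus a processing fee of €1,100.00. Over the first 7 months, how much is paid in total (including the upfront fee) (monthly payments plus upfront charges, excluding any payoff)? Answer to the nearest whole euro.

€15,279

Monthly rate = 7.625%/12 = 0.0063542; payment = 65,000 × 0.0063542 / (1 − (1+0.0063542)^−36) = €2,025.64.
Total outlay = 7 × €2,025.64 + €1,100.00 = €15,279.48.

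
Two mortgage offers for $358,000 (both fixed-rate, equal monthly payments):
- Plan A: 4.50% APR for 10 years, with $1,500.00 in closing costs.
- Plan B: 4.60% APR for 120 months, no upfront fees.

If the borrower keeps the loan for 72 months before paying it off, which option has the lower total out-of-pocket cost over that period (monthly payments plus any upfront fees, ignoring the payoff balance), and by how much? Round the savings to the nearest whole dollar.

Plan A: monthly rate = 4.5%/12 = 0.0037500; payment = 358,000 × 0.0037500 / (1 − (1+0.0037500)^−120) = $3,710.26.
Plan B: monthly rate = 4.6%/12 = 0.0038333; payment = 358,000 × 0.0038333 / (1 − (1+0.0038333)^−120) = $3,727.54.
Over 72 months: Plan A costs 72 × $3,710.26 + $1,500.00 = $268,638.72; Plan B costs 72 × $3,727.54 = $268,382.88.
Plan B is cheaper by $268,638.72 − $268,382.88 = $255.84.

Plan B by $256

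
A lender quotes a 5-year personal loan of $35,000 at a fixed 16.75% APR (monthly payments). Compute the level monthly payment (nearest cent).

Monthly rate = 16.75%/12 = 0.0139583; payment = 35,000 × 0.0139583 / (1 − (1+0.0139583)^−60) = $865.14.

$865.14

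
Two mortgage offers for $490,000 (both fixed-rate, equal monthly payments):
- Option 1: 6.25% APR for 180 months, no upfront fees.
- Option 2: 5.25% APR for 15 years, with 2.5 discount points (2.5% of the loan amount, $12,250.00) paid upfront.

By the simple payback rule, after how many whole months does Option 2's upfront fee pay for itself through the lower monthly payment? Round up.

Option 1: at 6.25% the monthly rate is 0.0052083, so the payment is 490,000 × 0.0052083 / (1 − 1.0052083^−180) = $4,201.37.
Option 2: at 5.25% the monthly rate is 0.0043750, so the payment is 490,000 × 0.0043750 / (1 − 1.0043750^−180) = $3,939.00.
Monthly savings = $4,201.37 − $3,939.00 = $262.37.
Break-even = $12,250.00 / $262.37 = 46.69 → 47 months.

47 months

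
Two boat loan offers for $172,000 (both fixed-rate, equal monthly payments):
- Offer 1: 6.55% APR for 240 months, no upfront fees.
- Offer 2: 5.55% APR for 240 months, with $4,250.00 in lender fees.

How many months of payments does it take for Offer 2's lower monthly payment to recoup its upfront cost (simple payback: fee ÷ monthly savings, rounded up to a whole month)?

43 months

Offer 1: monthly rate = 6.55%/12 = 0.0054583; payment = 172,000 × 0.0054583 / (1 − (1+0.0054583)^−240) = $1,287.45.
Offer 2: at 5.55% the monthly rate is 0.0046250, so the payment is 172,000 × 0.0046250 / (1 − 1.0046250^−240) = $1,188.03.
Monthly savings = $1,287.45 − $1,188.03 = $99.42.
Break-even = $4,250.00 / $99.42 = 42.75 → 43 months.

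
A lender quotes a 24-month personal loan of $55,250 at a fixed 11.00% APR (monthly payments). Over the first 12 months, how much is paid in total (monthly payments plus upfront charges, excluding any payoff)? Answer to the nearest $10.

$30,900

Monthly rate = 11%/12 = 0.0091667; payment = 55,250 × 0.0091667 / (1 − (1+0.0091667)^−24) = $2,575.08.
Total outlay = 12 × $2,575.08 = $30,900.96.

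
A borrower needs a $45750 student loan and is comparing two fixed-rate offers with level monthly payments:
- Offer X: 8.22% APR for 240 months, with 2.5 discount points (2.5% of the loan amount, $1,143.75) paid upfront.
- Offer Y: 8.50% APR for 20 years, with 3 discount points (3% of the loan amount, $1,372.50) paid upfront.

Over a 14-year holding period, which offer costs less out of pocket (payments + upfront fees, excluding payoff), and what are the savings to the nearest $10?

Offer X: at 8.22% the monthly rate is 0.0068500, so the payment is 45,750 × 0.0068500 / (1 − 1.0068500^−240) = $388.96.
Offer Y: at 8.50% the monthly rate is 0.0070833, so the payment is 45,750 × 0.0070833 / (1 − 1.0070833^−240) = $397.03.
Over 168 months: Offer X costs 168 × $388.96 + $1,143.75 = $66,489.03; Offer Y costs 168 × $397.03 + $1,372.50 = $68,073.54.
Offer X is cheaper by $68,073.54 − $66,489.03 = $1,584.51.

Offer X by $1,580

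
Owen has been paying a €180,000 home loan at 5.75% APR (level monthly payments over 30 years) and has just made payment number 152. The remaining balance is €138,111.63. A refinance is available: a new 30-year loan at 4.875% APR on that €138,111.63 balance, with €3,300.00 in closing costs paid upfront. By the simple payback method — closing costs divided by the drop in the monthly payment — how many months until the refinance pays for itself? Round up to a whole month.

11 months

Current payment = 180,000 × 5.75%/12 / (1 − (1+0.0047917)^−360) = €1,050.43.
Refinanced payment = 138,111.63 × 0.0040625 / (1 − (1+0.0040625)^−360) = €730.90.
Monthly savings = €1,050.43 − €730.90 = €319.53.
Break-even = €3,300.00 / €319.53 = 10.33 → 11 months.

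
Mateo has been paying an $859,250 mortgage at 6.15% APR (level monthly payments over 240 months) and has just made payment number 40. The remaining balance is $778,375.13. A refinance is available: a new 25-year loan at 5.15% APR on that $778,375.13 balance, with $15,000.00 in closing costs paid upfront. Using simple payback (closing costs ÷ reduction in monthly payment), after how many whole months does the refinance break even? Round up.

Current payment = 859,250 × 6.15%/12 / (1 − (1+0.0051250)^−240) = $6,230.52.
Refinanced payment = 778,375.13 × 0.0042917 / (1 − (1+0.0042917)^−300) = $4,618.59.
Monthly savings = $6,230.52 − $4,618.59 = $1,611.93.
Break-even = $15,000.00 / $1,611.93 = 9.31 → 10 months.

10 months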